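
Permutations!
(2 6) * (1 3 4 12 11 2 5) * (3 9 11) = [0, 9, 6, 4, 12, 1, 5, 7, 8, 11, 10, 2, 3] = (1 9 11 2 6 5)(3 4 12)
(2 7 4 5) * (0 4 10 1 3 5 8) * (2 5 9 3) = [4, 2, 7, 9, 8, 5, 6, 10, 0, 3, 1] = (0 4 8)(1 2 7 10)(3 9)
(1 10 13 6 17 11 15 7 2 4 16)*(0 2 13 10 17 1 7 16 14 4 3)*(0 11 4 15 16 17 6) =(0 2 3 11 16 7 13)(1 6)(4 14 15 17) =[2, 6, 3, 11, 14, 5, 1, 13, 8, 9, 10, 16, 12, 0, 15, 17, 7, 4]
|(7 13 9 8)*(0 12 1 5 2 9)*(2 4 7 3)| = |(0 12 1 5 4 7 13)(2 9 8 3)| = 28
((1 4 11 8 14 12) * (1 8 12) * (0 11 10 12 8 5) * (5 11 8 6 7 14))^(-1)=((0 8 5)(1 4 10 12 11 6 7 14))^(-1)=(0 5 8)(1 14 7 6 11 12 10 4)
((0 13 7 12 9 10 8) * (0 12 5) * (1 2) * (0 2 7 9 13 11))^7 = ((0 11)(1 7 5 2)(8 12 13 9 10))^7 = (0 11)(1 2 5 7)(8 13 10 12 9)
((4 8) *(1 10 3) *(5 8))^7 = (1 10 3)(4 5 8)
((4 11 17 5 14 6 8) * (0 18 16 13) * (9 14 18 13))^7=(0 13)(4 14 18 11 6 16 17 8 9 5)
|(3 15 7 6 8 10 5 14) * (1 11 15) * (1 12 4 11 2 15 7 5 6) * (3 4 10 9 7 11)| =|(1 2 15 5 14 4 3 12 10 6 8 9 7)| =13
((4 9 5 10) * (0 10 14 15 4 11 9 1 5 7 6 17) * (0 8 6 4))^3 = (17)(0 9 1 15 11 4 14 10 7 5)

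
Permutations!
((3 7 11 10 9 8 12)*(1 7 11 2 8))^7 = (1 10 3 8 7 9 11 12 2)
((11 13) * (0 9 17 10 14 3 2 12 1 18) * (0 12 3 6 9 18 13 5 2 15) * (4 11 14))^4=(0 13 17 5)(1 9 11 15)(2 18 14 10)(3 12 6 4)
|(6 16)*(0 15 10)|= 6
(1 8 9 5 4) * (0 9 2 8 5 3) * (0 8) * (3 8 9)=(0 3 9 8 2)(1 5 4)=[3, 5, 0, 9, 1, 4, 6, 7, 2, 8]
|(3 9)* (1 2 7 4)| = |(1 2 7 4)(3 9)| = 4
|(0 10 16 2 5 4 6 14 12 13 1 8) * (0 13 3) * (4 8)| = 13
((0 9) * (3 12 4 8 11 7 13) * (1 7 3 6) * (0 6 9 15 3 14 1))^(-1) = (0 6 9 13 7 1 14 11 8 4 12 3 15)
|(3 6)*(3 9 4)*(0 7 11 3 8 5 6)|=20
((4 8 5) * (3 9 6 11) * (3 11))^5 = (11)(3 6 9)(4 5 8) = ((11)(3 9 6)(4 8 5))^5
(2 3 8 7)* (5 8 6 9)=[0, 1, 3, 6, 4, 8, 9, 2, 7, 5]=(2 3 6 9 5 8 7)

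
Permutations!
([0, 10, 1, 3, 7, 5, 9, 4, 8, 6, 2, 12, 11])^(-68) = (12)(1 10 2)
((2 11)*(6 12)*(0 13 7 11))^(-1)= ((0 13 7 11 2)(6 12))^(-1)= (0 2 11 7 13)(6 12)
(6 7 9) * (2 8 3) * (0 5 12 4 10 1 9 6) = (0 5 12 4 10 1 9)(2 8 3)(6 7) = [5, 9, 8, 2, 10, 12, 7, 6, 3, 0, 1, 11, 4]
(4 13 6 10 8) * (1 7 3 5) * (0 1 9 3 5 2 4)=(0 1 7 5 9 3 2 4 13 6 10 8)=[1, 7, 4, 2, 13, 9, 10, 5, 0, 3, 8, 11, 12, 6]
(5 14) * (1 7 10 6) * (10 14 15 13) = (1 7 14 5 15 13 10 6) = [0, 7, 2, 3, 4, 15, 1, 14, 8, 9, 6, 11, 12, 10, 5, 13]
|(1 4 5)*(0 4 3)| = |(0 4 5 1 3)| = 5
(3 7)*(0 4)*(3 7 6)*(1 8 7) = (0 4)(1 8 7)(3 6) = [4, 8, 2, 6, 0, 5, 3, 1, 7]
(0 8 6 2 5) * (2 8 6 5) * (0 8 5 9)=(0 6 5 8 9)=[6, 1, 2, 3, 4, 8, 5, 7, 9, 0]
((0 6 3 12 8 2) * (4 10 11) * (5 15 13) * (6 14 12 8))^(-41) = (0 14 12 6 3 8 2)(4 10 11)(5 15 13) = ((0 14 12 6 3 8 2)(4 10 11)(5 15 13))^(-41)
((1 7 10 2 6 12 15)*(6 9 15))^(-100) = ((1 7 10 2 9 15)(6 12))^(-100) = (1 10 9)(2 15 7)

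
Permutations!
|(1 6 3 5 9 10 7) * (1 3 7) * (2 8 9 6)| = |(1 2 8 9 10)(3 5 6 7)| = 20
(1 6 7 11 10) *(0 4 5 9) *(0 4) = (1 6 7 11 10)(4 5 9) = [0, 6, 2, 3, 5, 9, 7, 11, 8, 4, 1, 10]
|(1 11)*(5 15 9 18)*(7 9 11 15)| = |(1 15 11)(5 7 9 18)| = 12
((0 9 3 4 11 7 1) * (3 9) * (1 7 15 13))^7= ((0 3 4 11 15 13 1))^7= (15)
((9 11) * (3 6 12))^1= (3 6 12)(9 11)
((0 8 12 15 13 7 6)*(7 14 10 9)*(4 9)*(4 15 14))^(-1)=(0 6 7 9 4 13 15 10 14 12 8)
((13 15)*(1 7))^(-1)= ((1 7)(13 15))^(-1)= (1 7)(13 15)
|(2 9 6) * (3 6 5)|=|(2 9 5 3 6)|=5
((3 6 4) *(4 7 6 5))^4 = (7)(3 5 4)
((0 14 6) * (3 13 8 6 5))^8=((0 14 5 3 13 8 6))^8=(0 14 5 3 13 8 6)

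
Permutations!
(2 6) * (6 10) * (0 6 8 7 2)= (0 6)(2 10 8 7)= [6, 1, 10, 3, 4, 5, 0, 2, 7, 9, 8]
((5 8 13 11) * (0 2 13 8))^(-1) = (0 5 11 13 2)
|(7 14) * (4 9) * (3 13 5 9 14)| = 7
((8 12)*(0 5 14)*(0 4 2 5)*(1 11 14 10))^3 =(1 4 10 14 5 11 2)(8 12)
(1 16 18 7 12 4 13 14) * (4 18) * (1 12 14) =(1 16 4 13)(7 14 12 18) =[0, 16, 2, 3, 13, 5, 6, 14, 8, 9, 10, 11, 18, 1, 12, 15, 4, 17, 7]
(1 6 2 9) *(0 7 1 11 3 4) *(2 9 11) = (0 7 1 6 9 2 11 3 4) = [7, 6, 11, 4, 0, 5, 9, 1, 8, 2, 10, 3]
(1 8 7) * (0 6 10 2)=(0 6 10 2)(1 8 7)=[6, 8, 0, 3, 4, 5, 10, 1, 7, 9, 2]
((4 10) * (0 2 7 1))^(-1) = (0 1 7 2)(4 10)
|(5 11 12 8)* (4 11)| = |(4 11 12 8 5)| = 5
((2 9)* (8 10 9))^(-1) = (2 9 10 8)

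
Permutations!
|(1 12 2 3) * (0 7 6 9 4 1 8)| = 10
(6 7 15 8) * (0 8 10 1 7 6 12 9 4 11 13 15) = (0 8 12 9 4 11 13 15 10 1 7) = [8, 7, 2, 3, 11, 5, 6, 0, 12, 4, 1, 13, 9, 15, 14, 10]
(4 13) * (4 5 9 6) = [0, 1, 2, 3, 13, 9, 4, 7, 8, 6, 10, 11, 12, 5] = (4 13 5 9 6)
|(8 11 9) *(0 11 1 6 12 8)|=12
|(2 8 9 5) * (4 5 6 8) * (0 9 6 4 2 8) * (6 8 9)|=6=|(0 6)(4 5 9)|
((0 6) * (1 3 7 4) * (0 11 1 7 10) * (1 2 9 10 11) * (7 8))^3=((0 6 1 3 11 2 9 10)(4 8 7))^3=(0 3 9 6 11 10 1 2)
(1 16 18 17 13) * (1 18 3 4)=(1 16 3 4)(13 18 17)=[0, 16, 2, 4, 1, 5, 6, 7, 8, 9, 10, 11, 12, 18, 14, 15, 3, 13, 17]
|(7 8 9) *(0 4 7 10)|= |(0 4 7 8 9 10)|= 6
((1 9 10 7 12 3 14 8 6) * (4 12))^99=(1 6 8 14 3 12 4 7 10 9)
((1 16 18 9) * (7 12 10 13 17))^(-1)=(1 9 18 16)(7 17 13 10 12)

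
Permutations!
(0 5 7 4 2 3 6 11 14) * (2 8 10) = (0 5 7 4 8 10 2 3 6 11 14) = [5, 1, 3, 6, 8, 7, 11, 4, 10, 9, 2, 14, 12, 13, 0]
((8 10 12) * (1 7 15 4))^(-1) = ((1 7 15 4)(8 10 12))^(-1) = (1 4 15 7)(8 12 10)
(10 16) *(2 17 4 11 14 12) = [0, 1, 17, 3, 11, 5, 6, 7, 8, 9, 16, 14, 2, 13, 12, 15, 10, 4] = (2 17 4 11 14 12)(10 16)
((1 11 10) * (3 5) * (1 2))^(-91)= ((1 11 10 2)(3 5))^(-91)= (1 11 10 2)(3 5)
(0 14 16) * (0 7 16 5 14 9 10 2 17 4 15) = [9, 1, 17, 3, 15, 14, 6, 16, 8, 10, 2, 11, 12, 13, 5, 0, 7, 4] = (0 9 10 2 17 4 15)(5 14)(7 16)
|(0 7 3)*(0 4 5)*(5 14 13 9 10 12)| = |(0 7 3 4 14 13 9 10 12 5)| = 10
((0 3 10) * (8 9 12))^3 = (12)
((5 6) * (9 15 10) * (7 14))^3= (15)(5 6)(7 14)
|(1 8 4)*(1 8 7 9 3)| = |(1 7 9 3)(4 8)| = 4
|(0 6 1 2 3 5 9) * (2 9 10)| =|(0 6 1 9)(2 3 5 10)| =4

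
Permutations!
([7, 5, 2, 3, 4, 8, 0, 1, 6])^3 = [5, 6, 2, 3, 4, 0, 1, 8, 7]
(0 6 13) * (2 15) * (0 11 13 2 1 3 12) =[6, 3, 15, 12, 4, 5, 2, 7, 8, 9, 10, 13, 0, 11, 14, 1] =(0 6 2 15 1 3 12)(11 13)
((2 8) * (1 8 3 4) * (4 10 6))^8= (1 8 2 3 10 6 4)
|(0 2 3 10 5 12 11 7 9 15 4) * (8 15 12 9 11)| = 10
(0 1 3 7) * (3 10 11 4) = (0 1 10 11 4 3 7) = [1, 10, 2, 7, 3, 5, 6, 0, 8, 9, 11, 4]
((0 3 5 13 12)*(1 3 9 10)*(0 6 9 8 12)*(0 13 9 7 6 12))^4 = (13)(1 10 9 5 3) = ((13)(0 8)(1 3 5 9 10)(6 7))^4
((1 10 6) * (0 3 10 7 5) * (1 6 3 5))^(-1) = ((0 5)(1 7)(3 10))^(-1) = (0 5)(1 7)(3 10)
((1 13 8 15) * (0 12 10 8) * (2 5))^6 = ((0 12 10 8 15 1 13)(2 5))^6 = (0 13 1 15 8 10 12)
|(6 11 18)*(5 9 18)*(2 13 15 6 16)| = |(2 13 15 6 11 5 9 18 16)| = 9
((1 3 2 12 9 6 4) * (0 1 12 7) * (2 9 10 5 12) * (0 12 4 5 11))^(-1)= ((0 1 3 9 6 5 4 2 7 12 10 11))^(-1)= (0 11 10 12 7 2 4 5 6 9 3 1)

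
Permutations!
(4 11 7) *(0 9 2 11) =(0 9 2 11 7 4) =[9, 1, 11, 3, 0, 5, 6, 4, 8, 2, 10, 7]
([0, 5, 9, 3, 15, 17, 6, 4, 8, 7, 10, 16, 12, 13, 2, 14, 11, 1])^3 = [0, 1, 4, 3, 2, 5, 6, 14, 8, 15, 10, 16, 12, 13, 7, 9, 11, 17]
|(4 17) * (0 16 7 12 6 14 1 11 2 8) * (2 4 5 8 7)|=|(0 16 2 7 12 6 14 1 11 4 17 5 8)|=13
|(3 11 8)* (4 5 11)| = |(3 4 5 11 8)| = 5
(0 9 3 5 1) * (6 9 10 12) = (0 10 12 6 9 3 5 1) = [10, 0, 2, 5, 4, 1, 9, 7, 8, 3, 12, 11, 6]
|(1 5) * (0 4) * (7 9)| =2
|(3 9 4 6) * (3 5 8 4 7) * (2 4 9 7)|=6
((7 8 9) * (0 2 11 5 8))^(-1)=((0 2 11 5 8 9 7))^(-1)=(0 7 9 8 5 11 2)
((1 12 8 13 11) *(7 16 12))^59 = ((1 7 16 12 8 13 11))^59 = (1 12 11 16 13 7 8)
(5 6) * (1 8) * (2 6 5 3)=[0, 8, 6, 2, 4, 5, 3, 7, 1]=(1 8)(2 6 3)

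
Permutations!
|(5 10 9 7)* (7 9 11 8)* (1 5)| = |(1 5 10 11 8 7)| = 6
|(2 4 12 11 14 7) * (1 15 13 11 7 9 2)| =|(1 15 13 11 14 9 2 4 12 7)| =10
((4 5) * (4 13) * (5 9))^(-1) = ((4 9 5 13))^(-1) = (4 13 5 9)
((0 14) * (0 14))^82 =(14)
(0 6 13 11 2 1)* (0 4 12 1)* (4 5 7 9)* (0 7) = (0 6 13 11 2 7 9 4 12 1 5) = [6, 5, 7, 3, 12, 0, 13, 9, 8, 4, 10, 2, 1, 11]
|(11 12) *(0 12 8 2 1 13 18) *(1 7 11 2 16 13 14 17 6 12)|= 13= |(0 1 14 17 6 12 2 7 11 8 16 13 18)|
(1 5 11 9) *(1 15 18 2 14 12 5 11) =(1 11 9 15 18 2 14 12 5) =[0, 11, 14, 3, 4, 1, 6, 7, 8, 15, 10, 9, 5, 13, 12, 18, 16, 17, 2]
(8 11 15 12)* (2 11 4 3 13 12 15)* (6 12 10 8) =(15)(2 11)(3 13 10 8 4)(6 12) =[0, 1, 11, 13, 3, 5, 12, 7, 4, 9, 8, 2, 6, 10, 14, 15]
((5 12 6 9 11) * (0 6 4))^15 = (0 6 9 11 5 12 4)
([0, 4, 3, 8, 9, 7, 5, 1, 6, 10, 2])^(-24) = (1 8 9 5 2)(3 4 6 10 7)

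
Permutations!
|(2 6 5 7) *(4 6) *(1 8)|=10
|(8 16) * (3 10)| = 2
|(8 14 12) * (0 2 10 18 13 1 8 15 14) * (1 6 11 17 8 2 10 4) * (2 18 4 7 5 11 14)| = 16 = |(0 10 4 1 18 13 6 14 12 15 2 7 5 11 17 8)|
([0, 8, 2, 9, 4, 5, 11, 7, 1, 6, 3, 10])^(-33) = [0, 8, 2, 6, 4, 5, 10, 7, 1, 11, 9, 3]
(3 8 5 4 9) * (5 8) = (3 5 4 9) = [0, 1, 2, 5, 9, 4, 6, 7, 8, 3]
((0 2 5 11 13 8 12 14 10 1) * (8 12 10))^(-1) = (0 1 10 8 14 12 13 11 5 2)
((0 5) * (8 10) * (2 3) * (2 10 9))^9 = ((0 5)(2 3 10 8 9))^9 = (0 5)(2 9 8 10 3)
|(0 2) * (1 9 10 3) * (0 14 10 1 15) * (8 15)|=14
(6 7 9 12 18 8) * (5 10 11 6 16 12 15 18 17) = (5 10 11 6 7 9 15 18 8 16 12 17) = [0, 1, 2, 3, 4, 10, 7, 9, 16, 15, 11, 6, 17, 13, 14, 18, 12, 5, 8]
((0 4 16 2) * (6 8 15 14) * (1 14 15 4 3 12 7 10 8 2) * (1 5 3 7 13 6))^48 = (16)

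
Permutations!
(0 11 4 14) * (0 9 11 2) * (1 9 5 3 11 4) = (0 2)(1 9 4 14 5 3 11) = [2, 9, 0, 11, 14, 3, 6, 7, 8, 4, 10, 1, 12, 13, 5]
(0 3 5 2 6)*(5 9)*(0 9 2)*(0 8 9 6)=[3, 1, 0, 2, 4, 8, 6, 7, 9, 5]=(0 3 2)(5 8 9)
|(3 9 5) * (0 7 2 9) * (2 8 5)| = |(0 7 8 5 3)(2 9)| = 10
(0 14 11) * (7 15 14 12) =[12, 1, 2, 3, 4, 5, 6, 15, 8, 9, 10, 0, 7, 13, 11, 14] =(0 12 7 15 14 11)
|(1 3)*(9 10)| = 2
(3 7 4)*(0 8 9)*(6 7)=(0 8 9)(3 6 7 4)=[8, 1, 2, 6, 3, 5, 7, 4, 9, 0]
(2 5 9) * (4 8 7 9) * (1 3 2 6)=[0, 3, 5, 2, 8, 4, 1, 9, 7, 6]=(1 3 2 5 4 8 7 9 6)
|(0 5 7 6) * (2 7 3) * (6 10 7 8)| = |(0 5 3 2 8 6)(7 10)| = 6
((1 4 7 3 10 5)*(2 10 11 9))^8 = (1 5 10 2 9 11 3 7 4)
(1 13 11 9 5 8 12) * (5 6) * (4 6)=(1 13 11 9 4 6 5 8 12)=[0, 13, 2, 3, 6, 8, 5, 7, 12, 4, 10, 9, 1, 11]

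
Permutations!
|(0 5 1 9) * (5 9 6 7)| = |(0 9)(1 6 7 5)| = 4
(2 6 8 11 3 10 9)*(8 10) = (2 6 10 9)(3 8 11) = [0, 1, 6, 8, 4, 5, 10, 7, 11, 2, 9, 3]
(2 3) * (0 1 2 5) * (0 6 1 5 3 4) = [5, 2, 4, 3, 0, 6, 1] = (0 5 6 1 2 4)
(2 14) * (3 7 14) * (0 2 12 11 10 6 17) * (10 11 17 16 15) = (0 2 3 7 14 12 17)(6 16 15 10) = [2, 1, 3, 7, 4, 5, 16, 14, 8, 9, 6, 11, 17, 13, 12, 10, 15, 0]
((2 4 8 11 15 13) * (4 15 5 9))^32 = (2 13 15)(4 11 9 8 5)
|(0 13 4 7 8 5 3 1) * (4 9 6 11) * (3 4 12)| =|(0 13 9 6 11 12 3 1)(4 7 8 5)| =8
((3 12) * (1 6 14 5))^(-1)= ((1 6 14 5)(3 12))^(-1)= (1 5 14 6)(3 12)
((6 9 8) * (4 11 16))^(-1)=((4 11 16)(6 9 8))^(-1)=(4 16 11)(6 8 9)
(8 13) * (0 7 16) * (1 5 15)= (0 7 16)(1 5 15)(8 13)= [7, 5, 2, 3, 4, 15, 6, 16, 13, 9, 10, 11, 12, 8, 14, 1, 0]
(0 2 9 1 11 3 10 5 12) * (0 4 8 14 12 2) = (1 11 3 10 5 2 9)(4 8 14 12) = [0, 11, 9, 10, 8, 2, 6, 7, 14, 1, 5, 3, 4, 13, 12]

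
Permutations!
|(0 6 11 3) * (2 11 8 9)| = 7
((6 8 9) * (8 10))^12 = ((6 10 8 9))^12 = (10)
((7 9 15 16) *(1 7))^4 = (1 16 15 9 7)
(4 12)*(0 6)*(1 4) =(0 6)(1 4 12) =[6, 4, 2, 3, 12, 5, 0, 7, 8, 9, 10, 11, 1]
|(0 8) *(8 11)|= 3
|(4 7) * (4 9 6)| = 4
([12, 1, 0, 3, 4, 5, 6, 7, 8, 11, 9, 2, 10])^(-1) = (0 2 11 9 10 12)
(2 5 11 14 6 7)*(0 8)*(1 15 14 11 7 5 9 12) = [8, 15, 9, 3, 4, 7, 5, 2, 0, 12, 10, 11, 1, 13, 6, 14] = (0 8)(1 15 14 6 5 7 2 9 12)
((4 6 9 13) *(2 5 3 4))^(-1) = (2 13 9 6 4 3 5)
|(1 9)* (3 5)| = |(1 9)(3 5)| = 2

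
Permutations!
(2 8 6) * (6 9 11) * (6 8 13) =(2 13 6)(8 9 11) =[0, 1, 13, 3, 4, 5, 2, 7, 9, 11, 10, 8, 12, 6]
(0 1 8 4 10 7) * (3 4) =(0 1 8 3 4 10 7) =[1, 8, 2, 4, 10, 5, 6, 0, 3, 9, 7]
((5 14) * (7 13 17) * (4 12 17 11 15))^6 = (4 15 11 13 7 17 12)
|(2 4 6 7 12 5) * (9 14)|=|(2 4 6 7 12 5)(9 14)|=6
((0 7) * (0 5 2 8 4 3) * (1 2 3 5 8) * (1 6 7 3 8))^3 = (8)(0 3)(1 7 6 2)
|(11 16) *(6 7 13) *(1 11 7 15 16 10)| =|(1 11 10)(6 15 16 7 13)| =15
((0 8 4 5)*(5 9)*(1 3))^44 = (0 5 9 4 8)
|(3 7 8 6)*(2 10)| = |(2 10)(3 7 8 6)| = 4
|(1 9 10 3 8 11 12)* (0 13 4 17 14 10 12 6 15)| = 33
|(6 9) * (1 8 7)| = |(1 8 7)(6 9)| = 6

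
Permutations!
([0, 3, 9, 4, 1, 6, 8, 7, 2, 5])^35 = [0, 4, 2, 1, 3, 5, 6, 7, 8, 9]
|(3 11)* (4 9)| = 2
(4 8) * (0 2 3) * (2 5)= [5, 1, 3, 0, 8, 2, 6, 7, 4]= (0 5 2 3)(4 8)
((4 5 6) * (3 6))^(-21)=(3 5 4 6)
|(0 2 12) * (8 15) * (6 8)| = 3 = |(0 2 12)(6 8 15)|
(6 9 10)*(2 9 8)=(2 9 10 6 8)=[0, 1, 9, 3, 4, 5, 8, 7, 2, 10, 6]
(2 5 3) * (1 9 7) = (1 9 7)(2 5 3) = [0, 9, 5, 2, 4, 3, 6, 1, 8, 7]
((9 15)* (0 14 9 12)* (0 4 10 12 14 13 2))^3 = (15) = ((0 13 2)(4 10 12)(9 15 14))^3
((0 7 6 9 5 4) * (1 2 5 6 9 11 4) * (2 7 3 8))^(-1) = ((0 3 8 2 5 1 7 9 6 11 4))^(-1) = (0 4 11 6 9 7 1 5 2 8 3)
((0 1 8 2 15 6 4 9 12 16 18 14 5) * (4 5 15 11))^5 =((0 1 8 2 11 4 9 12 16 18 14 15 6 5))^5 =(0 4 14 1 9 15 8 12 6 2 16 5 11 18)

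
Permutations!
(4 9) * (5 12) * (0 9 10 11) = (0 9 4 10 11)(5 12) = [9, 1, 2, 3, 10, 12, 6, 7, 8, 4, 11, 0, 5]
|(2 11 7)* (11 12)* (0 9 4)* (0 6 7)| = 8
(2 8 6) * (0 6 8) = [6, 1, 0, 3, 4, 5, 2, 7, 8] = (8)(0 6 2)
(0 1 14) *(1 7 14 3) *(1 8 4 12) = (0 7 14)(1 3 8 4 12) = [7, 3, 2, 8, 12, 5, 6, 14, 4, 9, 10, 11, 1, 13, 0]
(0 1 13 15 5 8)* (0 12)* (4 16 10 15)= (0 1 13 4 16 10 15 5 8 12)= [1, 13, 2, 3, 16, 8, 6, 7, 12, 9, 15, 11, 0, 4, 14, 5, 10]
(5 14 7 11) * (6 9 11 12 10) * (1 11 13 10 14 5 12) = (1 11 12 14 7)(6 9 13 10) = [0, 11, 2, 3, 4, 5, 9, 1, 8, 13, 6, 12, 14, 10, 7]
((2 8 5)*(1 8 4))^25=(8)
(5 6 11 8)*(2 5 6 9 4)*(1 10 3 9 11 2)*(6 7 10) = (1 6 2 5 11 8 7 10 3 9 4) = [0, 6, 5, 9, 1, 11, 2, 10, 7, 4, 3, 8]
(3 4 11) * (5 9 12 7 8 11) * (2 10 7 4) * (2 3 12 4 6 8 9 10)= (4 5 10 7 9)(6 8 11 12)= [0, 1, 2, 3, 5, 10, 8, 9, 11, 4, 7, 12, 6]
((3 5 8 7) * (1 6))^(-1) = ((1 6)(3 5 8 7))^(-1) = (1 6)(3 7 8 5)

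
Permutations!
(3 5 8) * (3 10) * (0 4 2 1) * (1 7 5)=[4, 0, 7, 1, 2, 8, 6, 5, 10, 9, 3]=(0 4 2 7 5 8 10 3 1)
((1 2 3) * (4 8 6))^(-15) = (8)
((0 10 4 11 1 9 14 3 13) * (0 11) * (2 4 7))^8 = ((0 10 7 2 4)(1 9 14 3 13 11))^8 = (0 2 10 4 7)(1 14 13)(3 11 9)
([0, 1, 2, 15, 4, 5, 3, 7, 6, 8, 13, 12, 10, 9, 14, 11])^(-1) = [0, 1, 2, 6, 4, 5, 8, 7, 9, 13, 12, 15, 11, 10, 14, 3]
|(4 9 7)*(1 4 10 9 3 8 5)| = |(1 4 3 8 5)(7 10 9)| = 15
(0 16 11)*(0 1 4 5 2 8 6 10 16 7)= (0 7)(1 4 5 2 8 6 10 16 11)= [7, 4, 8, 3, 5, 2, 10, 0, 6, 9, 16, 1, 12, 13, 14, 15, 11]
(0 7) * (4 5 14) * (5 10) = (0 7)(4 10 5 14) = [7, 1, 2, 3, 10, 14, 6, 0, 8, 9, 5, 11, 12, 13, 4]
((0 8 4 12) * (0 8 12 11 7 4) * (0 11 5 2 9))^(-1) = (0 9 2 5 4 7 11 8 12)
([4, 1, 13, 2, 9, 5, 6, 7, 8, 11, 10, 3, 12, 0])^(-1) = [13, 1, 3, 11, 0, 5, 6, 7, 8, 4, 10, 9, 12, 2]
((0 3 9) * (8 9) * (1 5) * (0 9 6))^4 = (9)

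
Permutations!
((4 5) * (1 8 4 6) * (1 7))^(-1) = (1 7 6 5 4 8)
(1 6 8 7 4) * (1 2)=(1 6 8 7 4 2)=[0, 6, 1, 3, 2, 5, 8, 4, 7]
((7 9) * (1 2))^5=((1 2)(7 9))^5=(1 2)(7 9)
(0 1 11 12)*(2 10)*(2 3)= (0 1 11 12)(2 10 3)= [1, 11, 10, 2, 4, 5, 6, 7, 8, 9, 3, 12, 0]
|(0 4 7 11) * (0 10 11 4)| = |(4 7)(10 11)| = 2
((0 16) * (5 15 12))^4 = ((0 16)(5 15 12))^4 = (16)(5 15 12)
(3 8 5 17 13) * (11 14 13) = (3 8 5 17 11 14 13) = [0, 1, 2, 8, 4, 17, 6, 7, 5, 9, 10, 14, 12, 3, 13, 15, 16, 11]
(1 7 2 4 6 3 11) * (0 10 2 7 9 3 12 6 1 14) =[10, 9, 4, 11, 1, 5, 12, 7, 8, 3, 2, 14, 6, 13, 0] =(0 10 2 4 1 9 3 11 14)(6 12)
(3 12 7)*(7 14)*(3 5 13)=(3 12 14 7 5 13)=[0, 1, 2, 12, 4, 13, 6, 5, 8, 9, 10, 11, 14, 3, 7]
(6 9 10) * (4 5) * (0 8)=(0 8)(4 5)(6 9 10)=[8, 1, 2, 3, 5, 4, 9, 7, 0, 10, 6]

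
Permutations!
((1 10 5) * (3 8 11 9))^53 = (1 5 10)(3 8 11 9)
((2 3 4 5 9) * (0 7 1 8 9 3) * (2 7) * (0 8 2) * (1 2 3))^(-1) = (1 5 4 3)(2 7 9 8)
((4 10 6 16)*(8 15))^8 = (16)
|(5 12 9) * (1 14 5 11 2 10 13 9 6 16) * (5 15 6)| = |(1 14 15 6 16)(2 10 13 9 11)(5 12)| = 10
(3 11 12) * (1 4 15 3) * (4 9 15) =(1 9 15 3 11 12) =[0, 9, 2, 11, 4, 5, 6, 7, 8, 15, 10, 12, 1, 13, 14, 3]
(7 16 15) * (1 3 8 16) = (1 3 8 16 15 7) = [0, 3, 2, 8, 4, 5, 6, 1, 16, 9, 10, 11, 12, 13, 14, 7, 15]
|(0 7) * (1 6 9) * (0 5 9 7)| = 5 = |(1 6 7 5 9)|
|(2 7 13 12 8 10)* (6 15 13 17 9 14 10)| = |(2 7 17 9 14 10)(6 15 13 12 8)| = 30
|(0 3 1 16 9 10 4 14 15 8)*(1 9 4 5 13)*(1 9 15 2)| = 20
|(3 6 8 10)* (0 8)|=|(0 8 10 3 6)|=5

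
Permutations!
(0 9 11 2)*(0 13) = (0 9 11 2 13) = [9, 1, 13, 3, 4, 5, 6, 7, 8, 11, 10, 2, 12, 0]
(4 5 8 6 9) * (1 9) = (1 9 4 5 8 6) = [0, 9, 2, 3, 5, 8, 1, 7, 6, 4]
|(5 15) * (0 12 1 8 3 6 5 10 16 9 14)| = 12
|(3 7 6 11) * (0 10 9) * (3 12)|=15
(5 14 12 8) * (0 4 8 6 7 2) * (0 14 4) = (2 14 12 6 7)(4 8 5) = [0, 1, 14, 3, 8, 4, 7, 2, 5, 9, 10, 11, 6, 13, 12]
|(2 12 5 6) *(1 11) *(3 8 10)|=|(1 11)(2 12 5 6)(3 8 10)|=12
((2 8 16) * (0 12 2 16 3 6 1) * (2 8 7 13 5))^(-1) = (16)(0 1 6 3 8 12)(2 5 13 7)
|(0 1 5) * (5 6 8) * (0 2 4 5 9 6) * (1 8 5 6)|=|(0 8 9 1)(2 4 6 5)|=4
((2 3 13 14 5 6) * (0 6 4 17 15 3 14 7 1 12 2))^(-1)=((0 6)(1 12 2 14 5 4 17 15 3 13 7))^(-1)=(0 6)(1 7 13 3 15 17 4 5 14 2 12)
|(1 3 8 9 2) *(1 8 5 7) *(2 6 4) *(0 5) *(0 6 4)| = 12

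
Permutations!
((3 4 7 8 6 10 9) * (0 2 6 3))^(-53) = ((0 2 6 10 9)(3 4 7 8))^(-53) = (0 6 9 2 10)(3 8 7 4)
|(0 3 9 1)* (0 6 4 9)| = 4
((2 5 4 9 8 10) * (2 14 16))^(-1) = ((2 5 4 9 8 10 14 16))^(-1) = (2 16 14 10 8 9 4 5)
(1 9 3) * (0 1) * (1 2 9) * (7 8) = (0 2 9 3)(7 8) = [2, 1, 9, 0, 4, 5, 6, 8, 7, 3]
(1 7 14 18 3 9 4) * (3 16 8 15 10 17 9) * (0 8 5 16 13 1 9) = (0 8 15 10 17)(1 7 14 18 13)(4 9)(5 16) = [8, 7, 2, 3, 9, 16, 6, 14, 15, 4, 17, 11, 12, 1, 18, 10, 5, 0, 13]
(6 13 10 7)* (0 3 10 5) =(0 3 10 7 6 13 5) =[3, 1, 2, 10, 4, 0, 13, 6, 8, 9, 7, 11, 12, 5]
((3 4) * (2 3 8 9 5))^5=((2 3 4 8 9 5))^5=(2 5 9 8 4 3)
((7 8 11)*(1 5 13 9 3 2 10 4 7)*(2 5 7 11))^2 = ((1 7 8 2 10 4 11)(3 5 13 9))^2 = (1 8 10 11 7 2 4)(3 13)(5 9)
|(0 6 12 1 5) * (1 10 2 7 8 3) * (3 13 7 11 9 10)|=12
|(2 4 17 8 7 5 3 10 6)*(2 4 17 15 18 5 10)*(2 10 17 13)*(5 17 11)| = 22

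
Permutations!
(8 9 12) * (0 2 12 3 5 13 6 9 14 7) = [2, 1, 12, 5, 4, 13, 9, 0, 14, 3, 10, 11, 8, 6, 7] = (0 2 12 8 14 7)(3 5 13 6 9)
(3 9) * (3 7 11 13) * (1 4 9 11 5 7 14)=[0, 4, 2, 11, 9, 7, 6, 5, 8, 14, 10, 13, 12, 3, 1]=(1 4 9 14)(3 11 13)(5 7)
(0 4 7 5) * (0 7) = [4, 1, 2, 3, 0, 7, 6, 5] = (0 4)(5 7)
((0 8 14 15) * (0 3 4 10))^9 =(0 14 3 10 8 15 4)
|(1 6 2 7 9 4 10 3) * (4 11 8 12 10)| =10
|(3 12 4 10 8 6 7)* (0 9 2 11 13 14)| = |(0 9 2 11 13 14)(3 12 4 10 8 6 7)| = 42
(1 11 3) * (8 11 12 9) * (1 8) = (1 12 9)(3 8 11) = [0, 12, 2, 8, 4, 5, 6, 7, 11, 1, 10, 3, 9]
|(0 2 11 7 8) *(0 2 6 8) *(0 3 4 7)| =|(0 6 8 2 11)(3 4 7)| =15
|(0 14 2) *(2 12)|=|(0 14 12 2)|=4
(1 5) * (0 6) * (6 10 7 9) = [10, 5, 2, 3, 4, 1, 0, 9, 8, 6, 7] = (0 10 7 9 6)(1 5)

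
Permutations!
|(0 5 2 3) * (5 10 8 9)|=|(0 10 8 9 5 2 3)|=7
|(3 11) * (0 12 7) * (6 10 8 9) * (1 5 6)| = 6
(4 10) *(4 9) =(4 10 9) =[0, 1, 2, 3, 10, 5, 6, 7, 8, 4, 9]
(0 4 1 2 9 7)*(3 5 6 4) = (0 3 5 6 4 1 2 9 7) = [3, 2, 9, 5, 1, 6, 4, 0, 8, 7]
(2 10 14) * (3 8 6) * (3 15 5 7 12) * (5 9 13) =(2 10 14)(3 8 6 15 9 13 5 7 12) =[0, 1, 10, 8, 4, 7, 15, 12, 6, 13, 14, 11, 3, 5, 2, 9]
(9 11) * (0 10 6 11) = (0 10 6 11 9) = [10, 1, 2, 3, 4, 5, 11, 7, 8, 0, 6, 9]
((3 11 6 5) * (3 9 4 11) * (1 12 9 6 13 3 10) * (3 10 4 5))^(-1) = (1 10 13 11 4 3 6 5 9 12)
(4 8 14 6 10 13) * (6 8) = (4 6 10 13)(8 14) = [0, 1, 2, 3, 6, 5, 10, 7, 14, 9, 13, 11, 12, 4, 8]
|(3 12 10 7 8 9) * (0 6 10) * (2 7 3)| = |(0 6 10 3 12)(2 7 8 9)| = 20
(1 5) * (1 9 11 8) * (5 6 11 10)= (1 6 11 8)(5 9 10)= [0, 6, 2, 3, 4, 9, 11, 7, 1, 10, 5, 8]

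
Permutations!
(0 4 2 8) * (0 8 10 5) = (0 4 2 10 5) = [4, 1, 10, 3, 2, 0, 6, 7, 8, 9, 5]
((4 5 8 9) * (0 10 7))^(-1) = ((0 10 7)(4 5 8 9))^(-1) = (0 7 10)(4 9 8 5)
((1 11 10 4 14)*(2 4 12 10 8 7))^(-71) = ((1 11 8 7 2 4 14)(10 12))^(-71) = (1 14 4 2 7 8 11)(10 12)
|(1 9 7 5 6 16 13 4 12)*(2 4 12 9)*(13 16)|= 9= |(16)(1 2 4 9 7 5 6 13 12)|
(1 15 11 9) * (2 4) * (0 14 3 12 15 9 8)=(0 14 3 12 15 11 8)(1 9)(2 4)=[14, 9, 4, 12, 2, 5, 6, 7, 0, 1, 10, 8, 15, 13, 3, 11]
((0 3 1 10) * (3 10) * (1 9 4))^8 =(10)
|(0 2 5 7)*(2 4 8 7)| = 4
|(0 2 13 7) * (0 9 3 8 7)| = |(0 2 13)(3 8 7 9)| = 12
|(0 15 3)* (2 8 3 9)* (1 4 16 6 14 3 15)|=|(0 1 4 16 6 14 3)(2 8 15 9)|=28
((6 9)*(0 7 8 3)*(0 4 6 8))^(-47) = (0 7)(3 9 4 8 6)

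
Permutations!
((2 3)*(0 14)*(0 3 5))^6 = (0 14 3 2 5)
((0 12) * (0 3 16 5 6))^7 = (0 12 3 16 5 6)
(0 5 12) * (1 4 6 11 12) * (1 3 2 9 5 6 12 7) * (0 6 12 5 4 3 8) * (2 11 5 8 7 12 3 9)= [3, 9, 2, 11, 8, 7, 5, 1, 0, 4, 10, 12, 6]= (0 3 11 12 6 5 7 1 9 4 8)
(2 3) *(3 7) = (2 7 3) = [0, 1, 7, 2, 4, 5, 6, 3]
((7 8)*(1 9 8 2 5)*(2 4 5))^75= ((1 9 8 7 4 5))^75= (1 7)(4 9)(5 8)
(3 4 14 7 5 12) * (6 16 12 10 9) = (3 4 14 7 5 10 9 6 16 12) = [0, 1, 2, 4, 14, 10, 16, 5, 8, 6, 9, 11, 3, 13, 7, 15, 12]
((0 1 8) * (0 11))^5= (0 1 8 11)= ((0 1 8 11))^5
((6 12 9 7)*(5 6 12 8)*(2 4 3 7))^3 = ((2 4 3 7 12 9)(5 6 8))^3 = (2 7)(3 9)(4 12)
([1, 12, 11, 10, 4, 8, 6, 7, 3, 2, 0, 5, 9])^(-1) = (0 10 3 8 5 11 2 9 12 1)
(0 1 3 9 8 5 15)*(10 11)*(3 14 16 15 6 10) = (0 1 14 16 15)(3 9 8 5 6 10 11) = [1, 14, 2, 9, 4, 6, 10, 7, 5, 8, 11, 3, 12, 13, 16, 0, 15]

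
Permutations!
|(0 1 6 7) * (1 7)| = 2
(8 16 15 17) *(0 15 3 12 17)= (0 15)(3 12 17 8 16)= [15, 1, 2, 12, 4, 5, 6, 7, 16, 9, 10, 11, 17, 13, 14, 0, 3, 8]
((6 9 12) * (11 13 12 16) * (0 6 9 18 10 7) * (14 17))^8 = ((0 6 18 10 7)(9 16 11 13 12)(14 17))^8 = (0 10 6 7 18)(9 13 16 12 11)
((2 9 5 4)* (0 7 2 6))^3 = (0 9 6 2 4 7 5)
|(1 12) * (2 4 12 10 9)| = |(1 10 9 2 4 12)| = 6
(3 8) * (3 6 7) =[0, 1, 2, 8, 4, 5, 7, 3, 6] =(3 8 6 7)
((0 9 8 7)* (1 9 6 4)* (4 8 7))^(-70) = (9)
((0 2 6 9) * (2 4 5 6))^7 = (0 5 9 4 6) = ((0 4 5 6 9))^7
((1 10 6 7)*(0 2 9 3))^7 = (0 3 9 2)(1 7 6 10) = ((0 2 9 3)(1 10 6 7))^7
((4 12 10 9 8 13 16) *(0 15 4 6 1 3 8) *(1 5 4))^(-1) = (0 9 10 12 4 5 6 16 13 8 3 1 15)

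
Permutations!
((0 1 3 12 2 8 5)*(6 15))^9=((0 1 3 12 2 8 5)(6 15))^9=(0 3 2 5 1 12 8)(6 15)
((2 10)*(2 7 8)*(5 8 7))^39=(2 8 5 10)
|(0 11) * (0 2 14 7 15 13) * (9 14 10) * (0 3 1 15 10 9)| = |(0 11 2 9 14 7 10)(1 15 13 3)| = 28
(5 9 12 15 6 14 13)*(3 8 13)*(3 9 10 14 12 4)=[0, 1, 2, 8, 3, 10, 12, 7, 13, 4, 14, 11, 15, 5, 9, 6]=(3 8 13 5 10 14 9 4)(6 12 15)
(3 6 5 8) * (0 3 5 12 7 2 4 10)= (0 3 6 12 7 2 4 10)(5 8)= [3, 1, 4, 6, 10, 8, 12, 2, 5, 9, 0, 11, 7]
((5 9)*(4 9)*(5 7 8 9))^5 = ((4 5)(7 8 9))^5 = (4 5)(7 9 8)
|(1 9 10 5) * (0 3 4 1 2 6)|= |(0 3 4 1 9 10 5 2 6)|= 9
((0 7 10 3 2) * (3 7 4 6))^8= ((0 4 6 3 2)(7 10))^8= (10)(0 3 4 2 6)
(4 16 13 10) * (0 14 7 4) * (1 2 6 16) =(0 14 7 4 1 2 6 16 13 10) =[14, 2, 6, 3, 1, 5, 16, 4, 8, 9, 0, 11, 12, 10, 7, 15, 13]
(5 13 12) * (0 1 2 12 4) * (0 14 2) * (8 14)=[1, 0, 12, 3, 8, 13, 6, 7, 14, 9, 10, 11, 5, 4, 2]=(0 1)(2 12 5 13 4 8 14)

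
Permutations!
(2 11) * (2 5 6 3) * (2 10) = (2 11 5 6 3 10) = [0, 1, 11, 10, 4, 6, 3, 7, 8, 9, 2, 5]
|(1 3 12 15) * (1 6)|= 5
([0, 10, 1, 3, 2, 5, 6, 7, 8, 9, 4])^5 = [0, 10, 1, 3, 2, 5, 6, 7, 8, 9, 4]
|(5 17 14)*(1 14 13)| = |(1 14 5 17 13)| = 5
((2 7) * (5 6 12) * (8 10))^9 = ((2 7)(5 6 12)(8 10))^9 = (12)(2 7)(8 10)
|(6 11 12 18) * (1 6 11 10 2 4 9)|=6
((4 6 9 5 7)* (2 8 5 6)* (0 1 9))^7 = ((0 1 9 6)(2 8 5 7 4))^7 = (0 6 9 1)(2 5 4 8 7)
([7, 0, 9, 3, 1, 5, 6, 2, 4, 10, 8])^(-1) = (0 1 4 8 10 9 2 7)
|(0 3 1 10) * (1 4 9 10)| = |(0 3 4 9 10)| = 5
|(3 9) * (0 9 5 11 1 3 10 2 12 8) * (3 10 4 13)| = 12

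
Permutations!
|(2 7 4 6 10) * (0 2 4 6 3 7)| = |(0 2)(3 7 6 10 4)| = 10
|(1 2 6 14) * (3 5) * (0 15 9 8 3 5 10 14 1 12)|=24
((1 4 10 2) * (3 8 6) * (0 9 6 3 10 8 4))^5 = ((0 9 6 10 2 1)(3 4 8))^5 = (0 1 2 10 6 9)(3 8 4)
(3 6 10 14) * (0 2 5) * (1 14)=(0 2 5)(1 14 3 6 10)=[2, 14, 5, 6, 4, 0, 10, 7, 8, 9, 1, 11, 12, 13, 3]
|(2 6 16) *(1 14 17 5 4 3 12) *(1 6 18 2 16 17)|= 6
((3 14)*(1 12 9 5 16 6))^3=(1 5)(3 14)(6 9)(12 16)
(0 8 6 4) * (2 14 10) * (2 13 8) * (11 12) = [2, 1, 14, 3, 0, 5, 4, 7, 6, 9, 13, 12, 11, 8, 10] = (0 2 14 10 13 8 6 4)(11 12)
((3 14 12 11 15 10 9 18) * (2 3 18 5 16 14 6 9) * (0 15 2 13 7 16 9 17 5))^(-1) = ((18)(0 15 10 13 7 16 14 12 11 2 3 6 17 5 9))^(-1) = (18)(0 9 5 17 6 3 2 11 12 14 16 7 13 10 15)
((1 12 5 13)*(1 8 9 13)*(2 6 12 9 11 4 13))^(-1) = (1 5 12 6 2 9)(4 11 8 13)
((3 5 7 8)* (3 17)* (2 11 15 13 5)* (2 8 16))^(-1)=(2 16 7 5 13 15 11)(3 17 8)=((2 11 15 13 5 7 16)(3 8 17))^(-1)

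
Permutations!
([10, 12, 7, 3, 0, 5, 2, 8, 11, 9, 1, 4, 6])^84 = (0 6 11 1 7)(2 4 12 8 10)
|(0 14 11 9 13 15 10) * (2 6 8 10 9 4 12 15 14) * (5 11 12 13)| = 40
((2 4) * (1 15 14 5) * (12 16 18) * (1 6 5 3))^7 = ((1 15 14 3)(2 4)(5 6)(12 16 18))^7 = (1 3 14 15)(2 4)(5 6)(12 16 18)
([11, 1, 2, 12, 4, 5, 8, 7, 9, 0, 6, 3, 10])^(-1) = (0 9 8 6 10 12 3 11)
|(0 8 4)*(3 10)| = 6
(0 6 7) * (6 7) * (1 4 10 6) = [7, 4, 2, 3, 10, 5, 1, 0, 8, 9, 6] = (0 7)(1 4 10 6)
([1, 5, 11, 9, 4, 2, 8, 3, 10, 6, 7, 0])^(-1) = [11, 0, 5, 7, 4, 1, 9, 10, 6, 3, 8, 2]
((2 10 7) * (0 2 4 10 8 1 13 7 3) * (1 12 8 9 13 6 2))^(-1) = (0 3 10 4 7 13 9 2 6 1)(8 12)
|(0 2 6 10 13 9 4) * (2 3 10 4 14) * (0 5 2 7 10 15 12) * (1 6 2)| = 20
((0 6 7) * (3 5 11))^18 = ((0 6 7)(3 5 11))^18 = (11)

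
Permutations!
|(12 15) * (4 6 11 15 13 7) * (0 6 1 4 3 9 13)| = 20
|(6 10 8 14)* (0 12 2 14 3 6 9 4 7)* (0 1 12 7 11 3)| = |(0 7 1 12 2 14 9 4 11 3 6 10 8)| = 13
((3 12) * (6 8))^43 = ((3 12)(6 8))^43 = (3 12)(6 8)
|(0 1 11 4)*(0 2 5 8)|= 7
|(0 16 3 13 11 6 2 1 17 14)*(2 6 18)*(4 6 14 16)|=|(0 4 6 14)(1 17 16 3 13 11 18 2)|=8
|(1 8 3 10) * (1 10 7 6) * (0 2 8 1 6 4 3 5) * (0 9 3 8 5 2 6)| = |(10)(0 6)(2 5 9 3 7 4 8)| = 14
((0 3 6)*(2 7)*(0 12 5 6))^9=(12)(0 3)(2 7)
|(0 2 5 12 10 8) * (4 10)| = 7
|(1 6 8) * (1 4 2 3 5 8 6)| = |(2 3 5 8 4)| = 5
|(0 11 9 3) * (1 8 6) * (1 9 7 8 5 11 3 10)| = |(0 3)(1 5 11 7 8 6 9 10)| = 8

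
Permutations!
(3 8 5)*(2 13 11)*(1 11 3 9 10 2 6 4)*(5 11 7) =(1 7 5 9 10 2 13 3 8 11 6 4) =[0, 7, 13, 8, 1, 9, 4, 5, 11, 10, 2, 6, 12, 3]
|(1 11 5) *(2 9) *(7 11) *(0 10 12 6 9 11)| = |(0 10 12 6 9 2 11 5 1 7)| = 10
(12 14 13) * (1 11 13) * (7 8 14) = [0, 11, 2, 3, 4, 5, 6, 8, 14, 9, 10, 13, 7, 12, 1] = (1 11 13 12 7 8 14)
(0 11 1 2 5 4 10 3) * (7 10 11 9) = (0 9 7 10 3)(1 2 5 4 11) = [9, 2, 5, 0, 11, 4, 6, 10, 8, 7, 3, 1]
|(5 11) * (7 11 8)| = |(5 8 7 11)| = 4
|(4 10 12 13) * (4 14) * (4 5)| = 6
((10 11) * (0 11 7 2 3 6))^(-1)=((0 11 10 7 2 3 6))^(-1)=(0 6 3 2 7 10 11)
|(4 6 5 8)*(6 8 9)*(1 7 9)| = 10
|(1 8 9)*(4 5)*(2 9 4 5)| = |(1 8 4 2 9)| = 5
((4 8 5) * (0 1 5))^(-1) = ((0 1 5 4 8))^(-1) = (0 8 4 5 1)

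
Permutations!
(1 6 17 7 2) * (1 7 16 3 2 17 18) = (1 6 18)(2 7 17 16 3) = [0, 6, 7, 2, 4, 5, 18, 17, 8, 9, 10, 11, 12, 13, 14, 15, 3, 16, 1]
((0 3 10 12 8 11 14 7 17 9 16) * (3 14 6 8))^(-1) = ((0 14 7 17 9 16)(3 10 12)(6 8 11))^(-1) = (0 16 9 17 7 14)(3 12 10)(6 11 8)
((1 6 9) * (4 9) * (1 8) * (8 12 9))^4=(12)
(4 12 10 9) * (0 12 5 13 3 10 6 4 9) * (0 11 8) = (0 12 6 4 5 13 3 10 11 8) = [12, 1, 2, 10, 5, 13, 4, 7, 0, 9, 11, 8, 6, 3]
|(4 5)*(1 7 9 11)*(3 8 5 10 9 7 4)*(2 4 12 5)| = 10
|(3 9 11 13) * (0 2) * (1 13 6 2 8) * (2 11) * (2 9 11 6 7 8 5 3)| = 9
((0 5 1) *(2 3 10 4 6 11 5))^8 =((0 2 3 10 4 6 11 5 1))^8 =(0 1 5 11 6 4 10 3 2)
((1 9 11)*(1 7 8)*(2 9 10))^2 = (1 2 11 8 10 9 7)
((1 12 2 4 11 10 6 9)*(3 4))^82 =((1 12 2 3 4 11 10 6 9))^82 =(1 12 2 3 4 11 10 6 9)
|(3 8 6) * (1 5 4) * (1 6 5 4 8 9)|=|(1 4 6 3 9)(5 8)|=10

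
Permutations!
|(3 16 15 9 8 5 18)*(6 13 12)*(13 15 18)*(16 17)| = |(3 17 16 18)(5 13 12 6 15 9 8)| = 28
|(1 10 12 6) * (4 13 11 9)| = |(1 10 12 6)(4 13 11 9)| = 4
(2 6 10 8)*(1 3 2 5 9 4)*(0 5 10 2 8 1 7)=(0 5 9 4 7)(1 3 8 10)(2 6)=[5, 3, 6, 8, 7, 9, 2, 0, 10, 4, 1]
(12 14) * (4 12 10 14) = (4 12)(10 14) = [0, 1, 2, 3, 12, 5, 6, 7, 8, 9, 14, 11, 4, 13, 10]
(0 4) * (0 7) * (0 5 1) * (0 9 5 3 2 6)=(0 4 7 3 2 6)(1 9 5)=[4, 9, 6, 2, 7, 1, 0, 3, 8, 5]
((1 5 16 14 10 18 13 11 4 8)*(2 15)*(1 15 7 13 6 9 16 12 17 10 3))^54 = (1 3 14 16 9 6 18 10 17 12 5)(2 8 11 7 15 4 13)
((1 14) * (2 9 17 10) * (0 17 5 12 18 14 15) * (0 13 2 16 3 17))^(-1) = (1 14 18 12 5 9 2 13 15)(3 16 10 17)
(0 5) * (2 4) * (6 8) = (0 5)(2 4)(6 8) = [5, 1, 4, 3, 2, 0, 8, 7, 6]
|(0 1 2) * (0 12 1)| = 3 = |(1 2 12)|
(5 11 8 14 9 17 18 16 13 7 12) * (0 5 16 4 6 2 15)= [5, 1, 15, 3, 6, 11, 2, 12, 14, 17, 10, 8, 16, 7, 9, 0, 13, 18, 4]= (0 5 11 8 14 9 17 18 4 6 2 15)(7 12 16 13)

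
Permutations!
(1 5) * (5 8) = [0, 8, 2, 3, 4, 1, 6, 7, 5] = (1 8 5)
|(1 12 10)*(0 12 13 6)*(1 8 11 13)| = |(0 12 10 8 11 13 6)| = 7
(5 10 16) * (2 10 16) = (2 10)(5 16) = [0, 1, 10, 3, 4, 16, 6, 7, 8, 9, 2, 11, 12, 13, 14, 15, 5]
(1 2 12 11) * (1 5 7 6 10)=(1 2 12 11 5 7 6 10)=[0, 2, 12, 3, 4, 7, 10, 6, 8, 9, 1, 5, 11]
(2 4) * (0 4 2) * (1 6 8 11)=(0 4)(1 6 8 11)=[4, 6, 2, 3, 0, 5, 8, 7, 11, 9, 10, 1]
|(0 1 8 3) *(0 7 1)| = 4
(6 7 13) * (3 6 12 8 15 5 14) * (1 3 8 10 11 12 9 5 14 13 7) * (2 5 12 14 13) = [0, 3, 5, 6, 4, 2, 1, 7, 15, 12, 11, 14, 10, 9, 8, 13] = (1 3 6)(2 5)(8 15 13 9 12 10 11 14)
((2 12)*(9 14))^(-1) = ((2 12)(9 14))^(-1) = (2 12)(9 14)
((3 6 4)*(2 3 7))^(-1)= ((2 3 6 4 7))^(-1)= (2 7 4 6 3)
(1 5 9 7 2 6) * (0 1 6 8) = (0 1 5 9 7 2 8) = [1, 5, 8, 3, 4, 9, 6, 2, 0, 7]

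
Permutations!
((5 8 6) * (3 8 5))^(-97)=((3 8 6))^(-97)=(3 6 8)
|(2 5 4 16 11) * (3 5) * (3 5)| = 5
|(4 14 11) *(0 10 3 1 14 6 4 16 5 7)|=18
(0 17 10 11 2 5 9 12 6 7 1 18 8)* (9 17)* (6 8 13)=(0 9 12 8)(1 18 13 6 7)(2 5 17 10 11)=[9, 18, 5, 3, 4, 17, 7, 1, 0, 12, 11, 2, 8, 6, 14, 15, 16, 10, 13]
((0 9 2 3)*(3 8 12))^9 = ((0 9 2 8 12 3))^9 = (0 8)(2 3)(9 12)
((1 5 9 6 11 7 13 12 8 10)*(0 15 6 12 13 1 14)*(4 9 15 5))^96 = (0 7 8 15 4 14 11 12 5 1 10 6 9)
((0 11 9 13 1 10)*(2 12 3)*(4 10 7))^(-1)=(0 10 4 7 1 13 9 11)(2 3 12)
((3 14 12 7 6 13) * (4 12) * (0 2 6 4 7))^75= (0 13 7)(2 3 4)(6 14 12)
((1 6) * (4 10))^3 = ((1 6)(4 10))^3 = (1 6)(4 10)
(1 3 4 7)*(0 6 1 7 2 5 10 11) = (0 6 1 3 4 2 5 10 11) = [6, 3, 5, 4, 2, 10, 1, 7, 8, 9, 11, 0]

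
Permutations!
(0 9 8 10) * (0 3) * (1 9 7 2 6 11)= (0 7 2 6 11 1 9 8 10 3)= [7, 9, 6, 0, 4, 5, 11, 2, 10, 8, 3, 1]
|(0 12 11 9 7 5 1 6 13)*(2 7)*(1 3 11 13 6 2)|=|(0 12 13)(1 2 7 5 3 11 9)|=21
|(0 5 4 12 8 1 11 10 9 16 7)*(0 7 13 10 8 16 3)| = 9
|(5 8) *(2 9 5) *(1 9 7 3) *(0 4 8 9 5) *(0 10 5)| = |(0 4 8 2 7 3 1)(5 9 10)| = 21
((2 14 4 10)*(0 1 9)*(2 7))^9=((0 1 9)(2 14 4 10 7))^9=(2 7 10 4 14)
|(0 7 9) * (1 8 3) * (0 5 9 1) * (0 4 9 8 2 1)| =10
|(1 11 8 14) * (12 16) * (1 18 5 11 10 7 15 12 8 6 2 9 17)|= |(1 10 7 15 12 16 8 14 18 5 11 6 2 9 17)|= 15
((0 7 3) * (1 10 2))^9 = ((0 7 3)(1 10 2))^9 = (10)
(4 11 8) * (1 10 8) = (1 10 8 4 11) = [0, 10, 2, 3, 11, 5, 6, 7, 4, 9, 8, 1]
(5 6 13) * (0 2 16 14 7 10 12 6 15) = (0 2 16 14 7 10 12 6 13 5 15) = [2, 1, 16, 3, 4, 15, 13, 10, 8, 9, 12, 11, 6, 5, 7, 0, 14]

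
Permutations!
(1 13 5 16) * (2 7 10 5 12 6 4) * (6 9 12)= (1 13 6 4 2 7 10 5 16)(9 12)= [0, 13, 7, 3, 2, 16, 4, 10, 8, 12, 5, 11, 9, 6, 14, 15, 1]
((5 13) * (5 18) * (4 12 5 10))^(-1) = (4 10 18 13 5 12)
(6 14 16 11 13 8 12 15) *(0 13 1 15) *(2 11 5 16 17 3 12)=(0 13 8 2 11 1 15 6 14 17 3 12)(5 16)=[13, 15, 11, 12, 4, 16, 14, 7, 2, 9, 10, 1, 0, 8, 17, 6, 5, 3]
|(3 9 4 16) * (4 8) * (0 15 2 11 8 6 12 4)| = |(0 15 2 11 8)(3 9 6 12 4 16)| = 30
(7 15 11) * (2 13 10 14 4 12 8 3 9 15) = (2 13 10 14 4 12 8 3 9 15 11 7) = [0, 1, 13, 9, 12, 5, 6, 2, 3, 15, 14, 7, 8, 10, 4, 11]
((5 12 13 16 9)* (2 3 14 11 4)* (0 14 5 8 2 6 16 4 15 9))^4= (0 9 5 6 11 2 13)(3 4 14 8 12 16 15)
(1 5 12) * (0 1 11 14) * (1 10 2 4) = (0 10 2 4 1 5 12 11 14) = [10, 5, 4, 3, 1, 12, 6, 7, 8, 9, 2, 14, 11, 13, 0]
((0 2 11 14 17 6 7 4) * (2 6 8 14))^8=((0 6 7 4)(2 11)(8 14 17))^8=(8 17 14)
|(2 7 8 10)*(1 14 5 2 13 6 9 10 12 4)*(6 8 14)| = 8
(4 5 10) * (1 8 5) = (1 8 5 10 4) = [0, 8, 2, 3, 1, 10, 6, 7, 5, 9, 4]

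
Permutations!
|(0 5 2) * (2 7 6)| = |(0 5 7 6 2)| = 5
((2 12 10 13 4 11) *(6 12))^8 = (2 6 12 10 13 4 11)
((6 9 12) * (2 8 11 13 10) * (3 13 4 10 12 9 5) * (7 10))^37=((2 8 11 4 7 10)(3 13 12 6 5))^37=(2 8 11 4 7 10)(3 12 5 13 6)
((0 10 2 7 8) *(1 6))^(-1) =((0 10 2 7 8)(1 6))^(-1) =(0 8 7 2 10)(1 6)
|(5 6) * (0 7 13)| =6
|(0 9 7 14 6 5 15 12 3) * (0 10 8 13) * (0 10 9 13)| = |(0 13 10 8)(3 9 7 14 6 5 15 12)| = 8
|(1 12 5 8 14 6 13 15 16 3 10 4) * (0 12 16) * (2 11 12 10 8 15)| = |(0 10 4 1 16 3 8 14 6 13 2 11 12 5 15)| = 15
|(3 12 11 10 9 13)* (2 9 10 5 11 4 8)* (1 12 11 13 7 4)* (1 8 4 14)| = |(1 12 8 2 9 7 14)(3 11 5 13)| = 28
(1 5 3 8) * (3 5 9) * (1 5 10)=[0, 9, 2, 8, 4, 10, 6, 7, 5, 3, 1]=(1 9 3 8 5 10)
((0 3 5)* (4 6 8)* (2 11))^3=((0 3 5)(2 11)(4 6 8))^3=(2 11)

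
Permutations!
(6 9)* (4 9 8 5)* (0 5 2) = (0 5 4 9 6 8 2) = [5, 1, 0, 3, 9, 4, 8, 7, 2, 6]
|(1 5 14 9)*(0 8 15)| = 12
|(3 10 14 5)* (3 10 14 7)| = 5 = |(3 14 5 10 7)|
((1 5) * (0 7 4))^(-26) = (0 7 4)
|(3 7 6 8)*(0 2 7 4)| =|(0 2 7 6 8 3 4)| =7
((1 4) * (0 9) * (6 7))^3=(0 9)(1 4)(6 7)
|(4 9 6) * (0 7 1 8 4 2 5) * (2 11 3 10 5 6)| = |(0 7 1 8 4 9 2 6 11 3 10 5)| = 12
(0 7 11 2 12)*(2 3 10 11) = [7, 1, 12, 10, 4, 5, 6, 2, 8, 9, 11, 3, 0] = (0 7 2 12)(3 10 11)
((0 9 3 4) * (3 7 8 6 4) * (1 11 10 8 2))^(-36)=((0 9 7 2 1 11 10 8 6 4))^(-36)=(0 1 6 7 10)(2 8 9 11 4)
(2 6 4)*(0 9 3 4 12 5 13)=(0 9 3 4 2 6 12 5 13)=[9, 1, 6, 4, 2, 13, 12, 7, 8, 3, 10, 11, 5, 0]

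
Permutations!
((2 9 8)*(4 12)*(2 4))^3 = (2 4 9 12 8)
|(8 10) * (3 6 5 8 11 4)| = |(3 6 5 8 10 11 4)| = 7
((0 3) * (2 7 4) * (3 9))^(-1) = (0 3 9)(2 4 7)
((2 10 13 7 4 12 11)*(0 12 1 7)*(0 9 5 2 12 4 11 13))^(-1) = (0 10 2 5 9 13 12 11 7 1 4)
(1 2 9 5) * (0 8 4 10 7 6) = (0 8 4 10 7 6)(1 2 9 5) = [8, 2, 9, 3, 10, 1, 0, 6, 4, 5, 7]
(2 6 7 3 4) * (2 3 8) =(2 6 7 8)(3 4) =[0, 1, 6, 4, 3, 5, 7, 8, 2]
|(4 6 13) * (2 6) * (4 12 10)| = 6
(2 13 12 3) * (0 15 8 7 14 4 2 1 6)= (0 15 8 7 14 4 2 13 12 3 1 6)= [15, 6, 13, 1, 2, 5, 0, 14, 7, 9, 10, 11, 3, 12, 4, 8]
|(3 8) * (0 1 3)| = 4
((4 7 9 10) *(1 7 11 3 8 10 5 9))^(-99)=(1 7)(3 8 10 4 11)(5 9)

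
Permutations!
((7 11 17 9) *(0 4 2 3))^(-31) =(0 4 2 3)(7 11 17 9)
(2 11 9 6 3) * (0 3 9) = (0 3 2 11)(6 9) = [3, 1, 11, 2, 4, 5, 9, 7, 8, 6, 10, 0]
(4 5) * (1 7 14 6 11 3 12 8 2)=(1 7 14 6 11 3 12 8 2)(4 5)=[0, 7, 1, 12, 5, 4, 11, 14, 2, 9, 10, 3, 8, 13, 6]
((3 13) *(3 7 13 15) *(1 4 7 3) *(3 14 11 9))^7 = (1 3 11 13 4 15 9 14 7)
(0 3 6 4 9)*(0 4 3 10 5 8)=(0 10 5 8)(3 6)(4 9)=[10, 1, 2, 6, 9, 8, 3, 7, 0, 4, 5]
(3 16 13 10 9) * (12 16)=(3 12 16 13 10 9)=[0, 1, 2, 12, 4, 5, 6, 7, 8, 3, 9, 11, 16, 10, 14, 15, 13]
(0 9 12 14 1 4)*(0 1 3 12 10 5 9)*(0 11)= (0 11)(1 4)(3 12 14)(5 9 10)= [11, 4, 2, 12, 1, 9, 6, 7, 8, 10, 5, 0, 14, 13, 3]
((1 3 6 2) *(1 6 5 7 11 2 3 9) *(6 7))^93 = (11)(1 9) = ((1 9)(2 7 11)(3 5 6))^93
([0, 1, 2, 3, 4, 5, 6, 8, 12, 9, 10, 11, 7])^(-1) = (7 12 8)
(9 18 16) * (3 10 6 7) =(3 10 6 7)(9 18 16) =[0, 1, 2, 10, 4, 5, 7, 3, 8, 18, 6, 11, 12, 13, 14, 15, 9, 17, 16]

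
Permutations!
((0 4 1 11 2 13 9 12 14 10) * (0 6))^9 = ((0 4 1 11 2 13 9 12 14 10 6))^9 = (0 10 12 13 11 4 6 14 9 2 1)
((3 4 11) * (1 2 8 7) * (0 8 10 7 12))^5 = (0 12 8)(1 2 10 7)(3 11 4)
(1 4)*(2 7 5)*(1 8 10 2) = [0, 4, 7, 3, 8, 1, 6, 5, 10, 9, 2] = (1 4 8 10 2 7 5)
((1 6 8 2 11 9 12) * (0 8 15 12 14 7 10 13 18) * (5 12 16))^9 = (0 18 13 10 7 14 9 11 2 8)(1 16)(5 6)(12 15)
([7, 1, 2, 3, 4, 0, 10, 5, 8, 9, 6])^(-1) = (0 5 7)(6 10)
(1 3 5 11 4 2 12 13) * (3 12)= (1 12 13)(2 3 5 11 4)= [0, 12, 3, 5, 2, 11, 6, 7, 8, 9, 10, 4, 13, 1]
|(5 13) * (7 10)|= 2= |(5 13)(7 10)|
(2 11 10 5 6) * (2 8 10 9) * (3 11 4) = (2 4 3 11 9)(5 6 8 10) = [0, 1, 4, 11, 3, 6, 8, 7, 10, 2, 5, 9]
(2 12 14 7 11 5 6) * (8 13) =[0, 1, 12, 3, 4, 6, 2, 11, 13, 9, 10, 5, 14, 8, 7] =(2 12 14 7 11 5 6)(8 13)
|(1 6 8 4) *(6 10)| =5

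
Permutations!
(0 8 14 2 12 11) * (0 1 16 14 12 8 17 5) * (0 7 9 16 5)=(0 17)(1 5 7 9 16 14 2 8 12 11)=[17, 5, 8, 3, 4, 7, 6, 9, 12, 16, 10, 1, 11, 13, 2, 15, 14, 0]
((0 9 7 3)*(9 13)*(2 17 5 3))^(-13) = (0 7 5 13 2 3 9 17)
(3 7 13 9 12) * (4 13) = [0, 1, 2, 7, 13, 5, 6, 4, 8, 12, 10, 11, 3, 9] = (3 7 4 13 9 12)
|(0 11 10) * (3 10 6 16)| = |(0 11 6 16 3 10)| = 6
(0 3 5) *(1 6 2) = [3, 6, 1, 5, 4, 0, 2] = (0 3 5)(1 6 2)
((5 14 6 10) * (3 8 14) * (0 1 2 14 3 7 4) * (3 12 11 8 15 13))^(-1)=(0 4 7 5 10 6 14 2 1)(3 13 15)(8 11 12)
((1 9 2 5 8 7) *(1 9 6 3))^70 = (9)(1 6 3)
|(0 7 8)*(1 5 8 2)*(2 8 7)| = 6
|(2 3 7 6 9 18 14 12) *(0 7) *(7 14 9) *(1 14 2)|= 6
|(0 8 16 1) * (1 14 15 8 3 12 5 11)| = |(0 3 12 5 11 1)(8 16 14 15)| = 12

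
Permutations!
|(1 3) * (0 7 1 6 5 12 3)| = |(0 7 1)(3 6 5 12)| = 12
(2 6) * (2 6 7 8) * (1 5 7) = (1 5 7 8 2) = [0, 5, 1, 3, 4, 7, 6, 8, 2]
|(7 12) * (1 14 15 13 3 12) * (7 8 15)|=15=|(1 14 7)(3 12 8 15 13)|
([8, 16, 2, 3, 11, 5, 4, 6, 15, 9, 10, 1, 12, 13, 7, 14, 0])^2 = [15, 0, 2, 3, 1, 5, 11, 4, 14, 9, 10, 16, 12, 13, 6, 7, 8]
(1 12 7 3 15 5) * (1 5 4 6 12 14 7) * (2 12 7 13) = (1 14 13 2 12)(3 15 4 6 7) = [0, 14, 12, 15, 6, 5, 7, 3, 8, 9, 10, 11, 1, 2, 13, 4]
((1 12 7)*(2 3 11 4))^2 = (1 7 12)(2 11)(3 4)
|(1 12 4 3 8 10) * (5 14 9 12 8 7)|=21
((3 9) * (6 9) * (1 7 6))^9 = ((1 7 6 9 3))^9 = (1 3 9 6 7)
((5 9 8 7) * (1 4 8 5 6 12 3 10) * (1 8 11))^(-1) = (1 11 4)(3 12 6 7 8 10)(5 9)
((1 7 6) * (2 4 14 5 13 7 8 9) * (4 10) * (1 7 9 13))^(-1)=(1 5 14 4 10 2 9 13 8)(6 7)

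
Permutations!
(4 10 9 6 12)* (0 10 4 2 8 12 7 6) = (0 10 9)(2 8 12)(6 7) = [10, 1, 8, 3, 4, 5, 7, 6, 12, 0, 9, 11, 2]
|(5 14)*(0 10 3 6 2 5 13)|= 8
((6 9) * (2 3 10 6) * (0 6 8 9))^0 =(10)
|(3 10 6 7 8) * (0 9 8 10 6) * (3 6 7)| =|(0 9 8 6 3 7 10)| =7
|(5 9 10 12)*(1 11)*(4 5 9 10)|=10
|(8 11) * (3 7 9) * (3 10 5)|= 10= |(3 7 9 10 5)(8 11)|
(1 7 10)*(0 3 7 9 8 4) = (0 3 7 10 1 9 8 4) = [3, 9, 2, 7, 0, 5, 6, 10, 4, 8, 1]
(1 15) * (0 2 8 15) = (0 2 8 15 1) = [2, 0, 8, 3, 4, 5, 6, 7, 15, 9, 10, 11, 12, 13, 14, 1]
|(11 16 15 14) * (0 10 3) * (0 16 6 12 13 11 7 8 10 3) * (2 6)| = 40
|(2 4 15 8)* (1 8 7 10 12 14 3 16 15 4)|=|(1 8 2)(3 16 15 7 10 12 14)|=21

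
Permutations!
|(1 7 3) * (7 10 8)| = |(1 10 8 7 3)| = 5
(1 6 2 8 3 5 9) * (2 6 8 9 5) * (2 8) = (1 2 9)(3 8) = [0, 2, 9, 8, 4, 5, 6, 7, 3, 1]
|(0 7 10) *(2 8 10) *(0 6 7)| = 5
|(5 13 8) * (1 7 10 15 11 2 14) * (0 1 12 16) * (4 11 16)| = |(0 1 7 10 15 16)(2 14 12 4 11)(5 13 8)| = 30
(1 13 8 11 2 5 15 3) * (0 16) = [16, 13, 5, 1, 4, 15, 6, 7, 11, 9, 10, 2, 12, 8, 14, 3, 0] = (0 16)(1 13 8 11 2 5 15 3)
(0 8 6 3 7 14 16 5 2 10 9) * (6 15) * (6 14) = (0 8 15 14 16 5 2 10 9)(3 7 6) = [8, 1, 10, 7, 4, 2, 3, 6, 15, 0, 9, 11, 12, 13, 16, 14, 5]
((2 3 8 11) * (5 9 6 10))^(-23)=(2 3 8 11)(5 9 6 10)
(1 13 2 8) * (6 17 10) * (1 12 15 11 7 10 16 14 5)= (1 13 2 8 12 15 11 7 10 6 17 16 14 5)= [0, 13, 8, 3, 4, 1, 17, 10, 12, 9, 6, 7, 15, 2, 5, 11, 14, 16]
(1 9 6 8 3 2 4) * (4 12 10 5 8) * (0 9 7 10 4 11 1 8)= (0 9 6 11 1 7 10 5)(2 12 4 8 3)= [9, 7, 12, 2, 8, 0, 11, 10, 3, 6, 5, 1, 4]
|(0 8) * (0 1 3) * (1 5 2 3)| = 5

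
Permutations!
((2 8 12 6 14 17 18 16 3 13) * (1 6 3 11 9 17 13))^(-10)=(18)(1 12 2 14)(3 8 13 6)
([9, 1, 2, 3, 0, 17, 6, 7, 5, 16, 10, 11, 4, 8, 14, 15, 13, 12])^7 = (0 12 5 13 9 4 17 8 16)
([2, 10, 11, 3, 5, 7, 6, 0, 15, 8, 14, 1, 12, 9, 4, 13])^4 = [10, 5, 14, 3, 2, 11, 6, 1, 8, 9, 7, 4, 12, 13, 0, 15]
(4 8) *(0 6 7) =(0 6 7)(4 8) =[6, 1, 2, 3, 8, 5, 7, 0, 4]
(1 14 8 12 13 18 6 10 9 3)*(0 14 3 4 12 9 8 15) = (0 14 15)(1 3)(4 12 13 18 6 10 8 9) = [14, 3, 2, 1, 12, 5, 10, 7, 9, 4, 8, 11, 13, 18, 15, 0, 16, 17, 6]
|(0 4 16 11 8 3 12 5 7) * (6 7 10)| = |(0 4 16 11 8 3 12 5 10 6 7)| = 11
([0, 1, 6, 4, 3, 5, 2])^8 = (6)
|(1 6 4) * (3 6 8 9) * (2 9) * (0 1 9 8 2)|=|(0 1 2 8)(3 6 4 9)|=4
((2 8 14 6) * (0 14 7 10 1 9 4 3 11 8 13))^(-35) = (14)(1 8 4 10 11 9 7 3)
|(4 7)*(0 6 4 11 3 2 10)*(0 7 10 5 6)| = |(2 5 6 4 10 7 11 3)| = 8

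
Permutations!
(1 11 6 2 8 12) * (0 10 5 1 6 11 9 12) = (0 10 5 1 9 12 6 2 8) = [10, 9, 8, 3, 4, 1, 2, 7, 0, 12, 5, 11, 6]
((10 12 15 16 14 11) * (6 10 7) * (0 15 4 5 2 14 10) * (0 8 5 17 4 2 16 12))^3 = (0 2 7 5)(4 17)(6 16 15 14)(8 10 12 11) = ((0 15 12 2 14 11 7 6 8 5 16 10)(4 17))^3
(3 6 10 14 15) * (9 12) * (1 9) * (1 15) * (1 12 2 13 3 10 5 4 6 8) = (1 9 2 13 3 8)(4 6 5)(10 14 12 15) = [0, 9, 13, 8, 6, 4, 5, 7, 1, 2, 14, 11, 15, 3, 12, 10]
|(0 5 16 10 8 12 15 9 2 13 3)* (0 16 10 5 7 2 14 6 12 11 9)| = 15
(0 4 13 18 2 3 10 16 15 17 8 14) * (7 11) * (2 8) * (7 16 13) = (0 4 7 11 16 15 17 2 3 10 13 18 8 14) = [4, 1, 3, 10, 7, 5, 6, 11, 14, 9, 13, 16, 12, 18, 0, 17, 15, 2, 8]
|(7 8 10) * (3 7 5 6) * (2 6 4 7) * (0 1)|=30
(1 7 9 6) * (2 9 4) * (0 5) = (0 5)(1 7 4 2 9 6) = [5, 7, 9, 3, 2, 0, 1, 4, 8, 6]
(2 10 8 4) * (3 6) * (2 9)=(2 10 8 4 9)(3 6)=[0, 1, 10, 6, 9, 5, 3, 7, 4, 2, 8]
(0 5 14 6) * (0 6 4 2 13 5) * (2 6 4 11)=[0, 1, 13, 3, 6, 14, 4, 7, 8, 9, 10, 2, 12, 5, 11]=(2 13 5 14 11)(4 6)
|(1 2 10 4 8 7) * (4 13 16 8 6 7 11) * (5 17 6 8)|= 9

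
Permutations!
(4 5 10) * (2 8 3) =(2 8 3)(4 5 10) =[0, 1, 8, 2, 5, 10, 6, 7, 3, 9, 4]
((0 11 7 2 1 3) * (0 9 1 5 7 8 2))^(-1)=((0 11 8 2 5 7)(1 3 9))^(-1)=(0 7 5 2 8 11)(1 9 3)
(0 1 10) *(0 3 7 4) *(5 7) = (0 1 10 3 5 7 4) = [1, 10, 2, 5, 0, 7, 6, 4, 8, 9, 3]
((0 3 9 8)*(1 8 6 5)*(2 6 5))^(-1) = ((0 3 9 5 1 8)(2 6))^(-1) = (0 8 1 5 9 3)(2 6)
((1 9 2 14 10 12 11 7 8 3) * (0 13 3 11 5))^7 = (0 10 9 13 12 2 3 5 14 1)(7 8 11)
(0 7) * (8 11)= (0 7)(8 11)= [7, 1, 2, 3, 4, 5, 6, 0, 11, 9, 10, 8]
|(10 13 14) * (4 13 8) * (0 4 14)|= |(0 4 13)(8 14 10)|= 3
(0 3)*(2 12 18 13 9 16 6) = (0 3)(2 12 18 13 9 16 6) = [3, 1, 12, 0, 4, 5, 2, 7, 8, 16, 10, 11, 18, 9, 14, 15, 6, 17, 13]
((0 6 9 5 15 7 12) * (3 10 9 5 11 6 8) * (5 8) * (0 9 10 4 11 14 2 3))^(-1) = ((0 5 15 7 12 9 14 2 3 4 11 6 8))^(-1) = (0 8 6 11 4 3 2 14 9 12 7 15 5)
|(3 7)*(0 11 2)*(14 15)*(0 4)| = 4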